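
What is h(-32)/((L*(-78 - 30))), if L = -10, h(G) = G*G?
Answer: 128/135 ≈ 0.94815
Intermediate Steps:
h(G) = G**2
h(-32)/((L*(-78 - 30))) = (-32)**2/((-10*(-78 - 30))) = 1024/((-10*(-108))) = 1024/1080 = 1024*(1/1080) = 128/135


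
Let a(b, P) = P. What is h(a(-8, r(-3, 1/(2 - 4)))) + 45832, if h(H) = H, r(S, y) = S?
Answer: 45829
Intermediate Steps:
h(a(-8, r(-3, 1/(2 - 4)))) + 45832 = -3 + 45832 = 45829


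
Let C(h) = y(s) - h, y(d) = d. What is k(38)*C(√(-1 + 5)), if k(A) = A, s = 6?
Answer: 152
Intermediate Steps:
C(h) = 6 - h
k(38)*C(√(-1 + 5)) = 38*(6 - √(-1 + 5)) = 38*(6 - √4) = 38*(6 - 1*2) = 38*(6 - 2) = 38*4 = 152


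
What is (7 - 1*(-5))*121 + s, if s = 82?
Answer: 1534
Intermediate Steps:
(7 - 1*(-5))*121 + s = (7 - 1*(-5))*121 + 82 = (7 + 5)*121 + 82 = 12*121 + 82 = 1452 + 82 = 1534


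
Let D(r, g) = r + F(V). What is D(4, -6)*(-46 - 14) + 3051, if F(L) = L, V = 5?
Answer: 2511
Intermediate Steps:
D(r, g) = 5 + r (D(r, g) = r + 5 = 5 + r)
D(4, -6)*(-46 - 14) + 3051 = (5 + 4)*(-46 - 14) + 3051 = 9*(-60) + 3051 = -540 + 3051 = 2511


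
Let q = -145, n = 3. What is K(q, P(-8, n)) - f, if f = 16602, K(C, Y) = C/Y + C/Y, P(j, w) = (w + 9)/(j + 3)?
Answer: -98887/6 ≈ -16481.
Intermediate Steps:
P(j, w) = (9 + w)/(3 + j)
K(C, Y) = 2*C/Y
K(q, P(-8, n)) - f = 2*(-145)/((9 + 3)/(3 - 8)) - 1*16602 = 2*(-145)/(12/(-5)) - 16602 = 2*(-145)/(-1/5*12) - 16602 = 2*(-145)/(-12/5) - 16602 = 2*(-145)*(-5/12) - 16602 = 725/6 - 16602 = -98887/6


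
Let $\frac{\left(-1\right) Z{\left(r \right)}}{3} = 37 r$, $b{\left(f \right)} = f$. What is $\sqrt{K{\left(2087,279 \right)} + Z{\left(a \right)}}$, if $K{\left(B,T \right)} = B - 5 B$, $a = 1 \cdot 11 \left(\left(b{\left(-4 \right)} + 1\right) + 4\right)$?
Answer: $i \sqrt{9569} \approx 97.821 i$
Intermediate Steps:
$a = 11$ ($a = 1 \cdot 11 \left(\left(-4 + 1\right) + 4\right) = 11 \left(-3 + 4\right) = 11 \cdot 1 = 11$)
$K{\left(B,T \right)} = - 4 B$ ($K{\left(B,T \right)} = B - 5 B = - 4 B$)
$Z{\left(r \right)} = - 111 r$ ($Z{\left(r \right)} = - 3 \cdot 37 r = - 111 r$)
$\sqrt{K{\left(2087,279 \right)} + Z{\left(a \right)}} = \sqrt{\left(-4\right) 2087 - 1221} = \sqrt{-8348 - 1221} = \sqrt{-9569} = i \sqrt{9569}$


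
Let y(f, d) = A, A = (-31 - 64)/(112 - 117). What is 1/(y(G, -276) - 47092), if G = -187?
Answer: -1/47073 ≈ -2.1244e-5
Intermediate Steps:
A = 19 (A = -95/(-5) = -95*(-1/5) = 19)
y(f, d) = 19
1/(y(G, -276) - 47092) = 1/(19 - 47092) = 1/(-47073) = -1/47073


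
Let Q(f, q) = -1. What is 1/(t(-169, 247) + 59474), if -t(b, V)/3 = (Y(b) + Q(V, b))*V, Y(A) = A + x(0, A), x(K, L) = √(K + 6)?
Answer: 92722/17193091325 + 741*√6/34386182650 ≈ 5.4458e-6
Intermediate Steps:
x(K, L) = √(6 + K)
Y(A) = A + √6 (Y(A) = A + √(6 + 0) = A + √6)
t(b, V) = -3*V*(-1 + b + √6) (t(b, V) = -3*((b + √6) - 1)*V = -3*(-1 + b + √6)*V = -3*V*(-1 + b + √6))
1/(t(-169, 247) + 59474) = 1/(3*247*(1 - 1*(-169) - √6) + 59474) = 1/(3*247*(1 + 169 - √6) + 59474) = 1/(3*247*(170 - √6) + 59474) = 1/((125970 - 741*√6) + 59474) = 1/(185444 - 741*√6)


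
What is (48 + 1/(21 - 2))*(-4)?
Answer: -3652/19 ≈ -192.21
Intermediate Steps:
(48 + 1/(21 - 2))*(-4) = (48 + 1/19)*(-4) = (913/19)*(-4) = -3652/19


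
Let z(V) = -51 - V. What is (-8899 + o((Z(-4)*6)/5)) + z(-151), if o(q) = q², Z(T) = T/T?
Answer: -219939/25 ≈ -8797.6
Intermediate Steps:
Z(T) = 1
(-8899 + o((Z(-4)*6)/5)) + z(-151) = (-8899 + ((1*6)/5)²) + (-51 - 1*(-151)) = (-8899 + (6*(⅕))²) + (-51 + 151) = (-8899 + (6/5)²) + 100 = (-8899 + 36/25) + 100 = -222439/25 + 100 = -219939/25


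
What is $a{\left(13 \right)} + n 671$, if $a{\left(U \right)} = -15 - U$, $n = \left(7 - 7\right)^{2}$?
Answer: $-28$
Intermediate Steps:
$n = 0$ ($n = 0^{2} = 0$)
$a{\left(13 \right)} + n 671 = \left(-15 - 13\right) + 0 \cdot 671 = \left(-15 - 13\right) + 0 = -28 + 0 = -28$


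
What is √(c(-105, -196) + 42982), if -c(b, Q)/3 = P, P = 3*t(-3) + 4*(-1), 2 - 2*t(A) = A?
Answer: √171886/2 ≈ 207.30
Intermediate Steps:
t(A) = 1 - A/2
P = 7/2 (P = 3*(1 - ½*(-3)) + 4*(-1) = 3*(1 + 3/2) - 4 = 3*(5/2) - 4 = 15/2 - 4 = 7/2 ≈ 3.5000)
c(b, Q) = -21/2 (c(b, Q) = -3*7/2 = -21/2)
√(c(-105, -196) + 42982) = √(-21/2 + 42982) = √(85943/2) = √171886/2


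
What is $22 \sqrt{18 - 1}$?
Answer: $22 \sqrt{17} \approx 90.708$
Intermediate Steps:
$22 \sqrt{18 - 1} = 22 \sqrt{17}$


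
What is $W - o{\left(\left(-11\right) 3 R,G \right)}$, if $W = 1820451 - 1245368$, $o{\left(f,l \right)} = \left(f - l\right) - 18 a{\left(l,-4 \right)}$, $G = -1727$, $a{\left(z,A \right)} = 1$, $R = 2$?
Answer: $573440$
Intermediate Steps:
$o{\left(f,l \right)} = -18 + f - l$ ($o{\left(f,l \right)} = \left(f - l\right) - 18 = -18 + f - l$)
$W = 575083$
$W - o{\left(\left(-11\right) 3 R,G \right)} = 575083 - \left(-18 + \left(-11\right) 3 \cdot 2 - -1727\right) = 575083 - \left(-18 - 66 + 1727\right) = 575083 - 1643 = 573440$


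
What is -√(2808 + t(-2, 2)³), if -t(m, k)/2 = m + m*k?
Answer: -18*√14 ≈ -67.350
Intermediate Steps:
t(m, k) = -2*m - 2*k*m (t(m, k) = -2*(m + m*k) = -2*(m + k*m) = -2*m - 2*k*m)
-√(2808 + t(-2, 2)³) = -√(2808 + (-2*(-2)*(1 + 2))³) = -√(2808 + (-2*(-2)*3)³) = -√(2808 + 12³) = -√(2808 + 1728) = -√4536 = -18*√14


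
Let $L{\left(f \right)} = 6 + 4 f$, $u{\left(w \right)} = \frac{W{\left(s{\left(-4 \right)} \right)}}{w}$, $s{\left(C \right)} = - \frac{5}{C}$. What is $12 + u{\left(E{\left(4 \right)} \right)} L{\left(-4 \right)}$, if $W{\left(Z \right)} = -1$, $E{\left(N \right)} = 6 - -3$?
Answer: $\frac{118}{9} \approx 13.111$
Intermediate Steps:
$E{\left(N \right)} = 9$ ($E{\left(N \right)} = 6 + 3 = 9$)
$u{\left(w \right)} = - \frac{1}{w}$
$12 + u{\left(E{\left(4 \right)} \right)} L{\left(-4 \right)} = 12 + - \frac{1}{9} \left(6 + 4 \left(-4\right)\right) = 12 + \left(-1\right) \frac{1}{9} \left(6 - 16\right) = 12 - - \frac{10}{9} = 12 + \frac{10}{9} = \frac{118}{9}$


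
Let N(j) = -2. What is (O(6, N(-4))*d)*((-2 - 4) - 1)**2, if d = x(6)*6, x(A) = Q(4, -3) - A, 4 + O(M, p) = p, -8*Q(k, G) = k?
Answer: 11466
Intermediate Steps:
Q(k, G) = -k/8
O(M, p) = -4 + p
x(A) = -1/2 - A (x(A) = -1/8*4 - A = -1/2 - A)
d = -39 (d = (-1/2 - 1*6)*6 = (-1/2 - 6)*6 = -13/2*6 = -39)
(O(6, N(-4))*d)*((-2 - 4) - 1)**2 = ((-4 - 2)*(-39))*((-2 - 4) - 1)**2 = (-6*(-39))*(-6 - 1)**2 = 234*(-7)**2 = 234*49 = 11466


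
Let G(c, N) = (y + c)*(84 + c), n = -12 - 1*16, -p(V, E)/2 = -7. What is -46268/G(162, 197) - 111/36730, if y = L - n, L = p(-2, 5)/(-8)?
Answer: -3409127989/3401895870 ≈ -1.0021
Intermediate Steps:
p(V, E) = 14 (p(V, E) = -2*(-7) = 14)
n = -28 (n = -12 - 16 = -28)
L = -7/4 (L = 14/(-8) = 14*(-⅛) = -7/4 ≈ -1.7500)
y = 105/4 (y = -7/4 - 1*(-28) = -7/4 + 28 = 105/4 ≈ 26.250)
G(c, N) = (84 + c)*(105/4 + c) (G(c, N) = (105/4 + c)*(84 + c) = (84 + c)*(105/4 + c))
-46268/G(162, 197) - 111/36730 = -46268/(2205 + 162² + (441/4)*162) - 111/36730 = -46268/(2205 + 26244 + 35721/2) - 111*1/36730 = -46268/92619/2 - 111/36730 = -46268*2/92619 - 111/36730 = -92536/92619 - 111/36730 = -3409127989/3401895870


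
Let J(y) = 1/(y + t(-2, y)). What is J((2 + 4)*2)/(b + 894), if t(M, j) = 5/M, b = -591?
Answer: 2/5757 ≈ 0.00034740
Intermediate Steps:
J(y) = 1/(-5/2 + y) (J(y) = 1/(y + 5/(-2)) = 1/(y + 5*(-½)) = 1/(y - 5/2) = 1/(-5/2 + y))
J((2 + 4)*2)/(b + 894) = (2/(-5 + 2*((2 + 4)*2)))/(-591 + 894) = (2/(-5 + 2*(6*2)))/303 = (2/(-5 + 2*12))*(1/303) = (2/(-5 + 24))*(1/303) = (2/19)*(1/303) = 2/5757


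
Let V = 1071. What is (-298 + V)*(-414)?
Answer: -320022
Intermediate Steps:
(-298 + V)*(-414) = (-298 + 1071)*(-414) = 773*(-414) = -320022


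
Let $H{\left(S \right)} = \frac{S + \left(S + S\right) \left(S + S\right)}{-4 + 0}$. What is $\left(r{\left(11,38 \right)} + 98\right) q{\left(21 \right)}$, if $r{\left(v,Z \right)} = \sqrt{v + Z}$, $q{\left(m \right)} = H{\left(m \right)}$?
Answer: $- \frac{187425}{4} \approx -46856.0$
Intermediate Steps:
$H{\left(S \right)} = - S^{2} - \frac{S}{4}$ ($H{\left(S \right)} = \frac{S + 2 S 2 S}{-4} = \left(S + 4 S^{2}\right) \left(- \frac{1}{4}\right) = - S^{2} - \frac{S}{4}$)
$q{\left(m \right)} = - m \left(\frac{1}{4} + m\right)$
$r{\left(v,Z \right)} = \sqrt{Z + v}$
$\left(r{\left(11,38 \right)} + 98\right) q{\left(21 \right)} = \left(\sqrt{38 + 11} + 98\right) \left(\left(-1\right) 21 \left(\frac{1}{4} + 21\right)\right) = \left(\sqrt{49} + 98\right) \left(\left(-1\right) 21 \cdot \frac{85}{4}\right) = \left(7 + 98\right) \left(- \frac{1785}{4}\right) = 105 \left(- \frac{1785}{4}\right) = - \frac{187425}{4}$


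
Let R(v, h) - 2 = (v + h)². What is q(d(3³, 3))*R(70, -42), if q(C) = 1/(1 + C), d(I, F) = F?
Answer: 393/2 ≈ 196.50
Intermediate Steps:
R(v, h) = 2 + (h + v)² (R(v, h) = 2 + (v + h)² = 2 + (h + v)²)
q(d(3³, 3))*R(70, -42) = (2 + (-42 + 70)²)/(1 + 3) = (2 + 28²)/4 = (2 + 784)/4 = (¼)*786 = 393/2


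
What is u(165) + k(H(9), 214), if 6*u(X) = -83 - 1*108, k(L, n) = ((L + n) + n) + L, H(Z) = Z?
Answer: 2485/6 ≈ 414.17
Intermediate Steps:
k(L, n) = 2*L + 2*n (k(L, n) = (L + 2*n) + L = 2*L + 2*n)
u(X) = -191/6 (u(X) = (-83 - 1*108)/6 = (-83 - 108)/6 = (⅙)*(-191) = -191/6)
u(165) + k(H(9), 214) = -191/6 + (2*9 + 2*214) = -191/6 + (18 + 428) = -191/6 + 446 = 2485/6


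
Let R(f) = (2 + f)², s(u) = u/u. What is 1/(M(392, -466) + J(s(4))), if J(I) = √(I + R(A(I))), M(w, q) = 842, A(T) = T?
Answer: 421/354477 - √10/708954 ≈ 0.0011832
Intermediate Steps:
s(u) = 1
J(I) = √(I + (2 + I)²)
1/(M(392, -466) + J(s(4))) = 1/(842 + √(1 + (2 + 1)²)) = 1/(842 + √(1 + 3²)) = 1/(842 + √(1 + 9)) = 1/(842 + √10)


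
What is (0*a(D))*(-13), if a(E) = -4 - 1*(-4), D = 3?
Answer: 0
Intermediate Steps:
a(E) = 0 (a(E) = -4 + 4 = 0)
(0*a(D))*(-13) = (0*0)*(-13) = 0*(-13) = 0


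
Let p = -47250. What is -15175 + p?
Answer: -62425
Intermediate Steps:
-15175 + p = -15175 - 47250 = -62425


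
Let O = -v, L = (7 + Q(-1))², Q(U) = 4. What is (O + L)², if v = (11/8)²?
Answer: 58110129/4096 ≈ 14187.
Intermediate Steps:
v = 121/64 (v = (11*(⅛))² = (11/8)² = 121/64 ≈ 1.8906)
L = 121 (L = (7 + 4)² = 11² = 121)
O = -121/64 (O = -1*121/64 = -121/64 ≈ -1.8906)
(O + L)² = (-121/64 + 121)² = (7623/64)² = 58110129/4096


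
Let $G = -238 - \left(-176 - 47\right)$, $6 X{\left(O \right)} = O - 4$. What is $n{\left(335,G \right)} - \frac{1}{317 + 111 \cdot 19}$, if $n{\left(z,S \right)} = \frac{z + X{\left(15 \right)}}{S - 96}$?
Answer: $- \frac{1225903}{403929} \approx -3.0349$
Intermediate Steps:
$X{\left(O \right)} = - \frac{2}{3} + \frac{O}{6}$ ($X{\left(O \right)} = \frac{O - 4}{6} = \frac{-4 + O}{6} = - \frac{2}{3} + \frac{O}{6}$)
$G = -15$ ($G = -238 - \left(-176 - 47\right) = -238 - -223 = -238 + 223 = -15$)
$n{\left(z,S \right)} = \frac{\frac{11}{6} + z}{-96 + S}$ ($n{\left(z,S \right)} = \frac{z + \left(- \frac{2}{3} + \frac{1}{6} \cdot 15\right)}{S - 96} = \frac{z + \left(- \frac{2}{3} + \frac{5}{2}\right)}{-96 + S} = \frac{z + \frac{11}{6}}{-96 + S} = \frac{\frac{11}{6} + z}{-96 + S}$)
$n{\left(335,G \right)} - \frac{1}{317 + 111 \cdot 19} = \frac{\frac{11}{6} + 335}{-96 - 15} - \frac{1}{317 + 111 \cdot 19} = \frac{1}{-111} \cdot \frac{2021}{6} - \frac{1}{317 + 2109} = \left(- \frac{1}{111}\right) \frac{2021}{6} - \frac{1}{2426} = - \frac{2021}{666} - \frac{1}{2426} = - \frac{1225903}{403929}$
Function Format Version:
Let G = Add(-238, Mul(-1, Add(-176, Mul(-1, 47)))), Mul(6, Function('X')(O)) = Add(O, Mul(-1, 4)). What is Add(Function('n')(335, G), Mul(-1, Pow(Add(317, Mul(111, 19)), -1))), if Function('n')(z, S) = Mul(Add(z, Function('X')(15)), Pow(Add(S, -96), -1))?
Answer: Rational(-1225903, 403929) ≈ -3.0349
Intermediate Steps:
Function('X')(O) = Add(Rational(-2, 3), Mul(Rational(1, 6), O)) (Function('X')(O) = Mul(Rational(1, 6), Add(O, Mul(-1, 4))) = Mul(Rational(1, 6), Add(O, -4)) = Mul(Rational(1, 6), Add(-4, O)) = Add(Rational(-2, 3), Mul(Rational(1, 6), O)))
G = -15 (G = Add(-238, Mul(-1, Add(-176, -47))) = Add(-238, Mul(-1, -223)) = Add(-238, 223) = -15)
Function('n')(z, S) = Mul(Pow(Add(-96, S), -1), Add(Rational(11, 6), z)) (Function('n')(z, S) = Mul(Add(z, Add(Rational(-2, 3), Mul(Rational(1, 6), 15))), Pow(Add(S, -96), -1)) = Mul(Add(z, Add(Rational(-2, 3), Rational(5, 2))), Pow(Add(-96, S), -1)) = Mul(Add(z, Rational(11, 6)), Pow(Add(-96, S), -1)) = Mul(Add(Rational(11, 6), z), Pow(Add(-96, S), -1)) = Mul(Pow(Add(-96, S), -1), Add(Rational(11, 6), z)))
Add(Function('n')(335, G), Mul(-1, Pow(Add(317, Mul(111, 19)), -1))) = Add(Mul(Pow(Add(-96, -15), -1), Add(Rational(11, 6), 335)), Mul(-1, Pow(Add(317, Mul(111, 19)), -1))) = Add(Mul(Pow(-111, -1), Rational(2021, 6)), Mul(-1, Pow(Add(317, 2109), -1))) = Add(Mul(Rational(-1, 111), Rational(2021, 6)), Mul(-1, Pow(2426, -1))) = Add(Rational(-2021, 666), Mul(-1, Rational(1, 2426))) = Add(Rational(-2021, 666), Rational(-1, 2426)) = Rational(-1225903, 403929)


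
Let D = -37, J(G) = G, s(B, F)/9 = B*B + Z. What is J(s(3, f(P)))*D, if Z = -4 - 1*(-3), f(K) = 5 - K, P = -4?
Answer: -2664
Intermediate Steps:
Z = -1 (Z = -4 + 3 = -1)
s(B, F) = -9 + 9*B**2 (s(B, F) = 9*(B*B - 1) = 9*(B**2 - 1) = 9*(-1 + B**2) = -9 + 9*B**2)
J(s(3, f(P)))*D = (-9 + 9*3**2)*(-37) = (-9 + 9*9)*(-37) = (-9 + 81)*(-37) = 72*(-37) = -2664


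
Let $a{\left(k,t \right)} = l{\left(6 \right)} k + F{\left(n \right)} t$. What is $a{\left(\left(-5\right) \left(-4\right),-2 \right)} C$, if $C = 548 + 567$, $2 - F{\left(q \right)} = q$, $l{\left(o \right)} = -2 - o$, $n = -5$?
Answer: $-194010$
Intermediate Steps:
$F{\left(q \right)} = 2 - q$
$C = 1115$
$a{\left(k,t \right)} = - 8 k + 7 t$ ($a{\left(k,t \right)} = \left(-2 - 6\right) k + \left(2 - -5\right) t = \left(-2 - 6\right) k + \left(2 + 5\right) t = - 8 k + 7 t$)
$a{\left(\left(-5\right) \left(-4\right),-2 \right)} C = \left(- 8 \left(\left(-5\right) \left(-4\right)\right) + 7 \left(-2\right)\right) 1115 = \left(\left(-8\right) 20 - 14\right) 1115 = \left(-160 - 14\right) 1115 = \left(-174\right) 1115 = -194010$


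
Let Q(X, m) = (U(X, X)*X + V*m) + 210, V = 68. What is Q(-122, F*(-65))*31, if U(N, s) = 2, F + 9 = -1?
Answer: 1369146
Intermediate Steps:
F = -10 (F = -9 - 1 = -10)
Q(X, m) = 210 + 2*X + 68*m (Q(X, m) = (2*X + 68*m) + 210 = 210 + 2*X + 68*m)
Q(-122, F*(-65))*31 = (210 + 2*(-122) + 68*(-10*(-65)))*31 = (210 - 244 + 68*650)*31 = (210 - 244 + 44200)*31 = 44166*31 = 1369146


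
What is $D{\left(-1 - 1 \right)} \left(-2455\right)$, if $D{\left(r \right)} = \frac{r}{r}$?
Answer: $-2455$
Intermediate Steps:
$D{\left(r \right)} = 1$
$D{\left(-1 - 1 \right)} \left(-2455\right) = 1 \left(-2455\right) = -2455$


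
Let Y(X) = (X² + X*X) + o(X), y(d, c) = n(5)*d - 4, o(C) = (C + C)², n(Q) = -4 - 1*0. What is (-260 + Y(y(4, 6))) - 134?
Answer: 2006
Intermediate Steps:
n(Q) = -4 (n(Q) = -4 + 0 = -4)
o(C) = 4*C² (o(C) = (2*C)² = 4*C²)
y(d, c) = -4 - 4*d (y(d, c) = -4*d - 4 = -4 - 4*d)
Y(X) = 6*X² (Y(X) = (X² + X*X) + 4*X² = (X² + X²) + 4*X² = 2*X² + 4*X² = 6*X²)
(-260 + Y(y(4, 6))) - 134 = (-260 + 6*(-4 - 4*4)²) - 134 = (-260 + 6*(-4 - 16)²) - 134 = (-260 + 6*(-20)²) - 134 = (-260 + 6*400) - 134 = (-260 + 2400) - 134 = 2140 - 134 = 2006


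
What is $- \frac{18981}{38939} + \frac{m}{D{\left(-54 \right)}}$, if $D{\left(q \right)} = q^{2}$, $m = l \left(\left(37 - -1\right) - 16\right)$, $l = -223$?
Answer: $- \frac{123191665}{56773062} \approx -2.1699$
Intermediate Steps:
$m = -4906$ ($m = - 223 \left(\left(37 - -1\right) - 16\right) = - 223 \left(\left(37 + 1\right) - 16\right) = - 223 \left(38 - 16\right) = \left(-223\right) 22 = -4906$)
$- \frac{18981}{38939} + \frac{m}{D{\left(-54 \right)}} = - \frac{18981}{38939} - \frac{4906}{\left(-54\right)^{2}} = \left(-18981\right) \frac{1}{38939} - \frac{4906}{2916} = - \frac{18981}{38939} - \frac{2453}{1458} = - \frac{123191665}{56773062}$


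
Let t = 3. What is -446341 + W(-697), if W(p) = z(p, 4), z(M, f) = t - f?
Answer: -446342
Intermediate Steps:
z(M, f) = 3 - f
W(p) = -1 (W(p) = 3 - 1*4 = 3 - 4 = -1)
-446341 + W(-697) = -446341 - 1 = -446342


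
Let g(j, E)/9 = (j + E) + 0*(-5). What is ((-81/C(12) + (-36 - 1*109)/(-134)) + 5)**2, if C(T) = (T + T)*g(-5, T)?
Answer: 511619161/14077504 ≈ 36.343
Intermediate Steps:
g(j, E) = 9*E + 9*j (g(j, E) = 9*((j + E) + 0*(-5)) = 9*((E + j) + 0) = 9*(E + j) = 9*E + 9*j)
C(T) = 2*T*(-45 + 9*T) (C(T) = (T + T)*(9*T + 9*(-5)) = (2*T)*(9*T - 45) = (2*T)*(-45 + 9*T) = 2*T*(-45 + 9*T))
((-81/C(12) + (-36 - 1*109)/(-134)) + 5)**2 = ((-81*1/(216*(-5 + 12)) + (-36 - 1*109)/(-134)) + 5)**2 = ((-81/(18*12*7) + (-36 - 109)*(-1/134)) + 5)**2 = ((-81/1512 - 145*(-1/134)) + 5)**2 = ((-81*1/1512 + 145/134) + 5)**2 = ((-3/56 + 145/134) + 5)**2 = (3859/3752 + 5)**2 = (22619/3752)**2 = 511619161/14077504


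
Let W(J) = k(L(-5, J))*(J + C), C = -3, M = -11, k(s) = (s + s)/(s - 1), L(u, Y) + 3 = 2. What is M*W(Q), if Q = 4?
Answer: -11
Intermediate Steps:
L(u, Y) = -1 (L(u, Y) = -3 + 2 = -1)
k(s) = 2*s/(-1 + s) (k(s) = (2*s)/(-1 + s) = 2*s/(-1 + s))
W(J) = -3 + J (W(J) = (2*(-1)/(-1 - 1))*(J - 3) = (2*(-1)/(-2))*(-3 + J) = (2*(-1)*(-½))*(-3 + J) = 1*(-3 + J) = -3 + J)
M*W(Q) = -11*(-3 + 4) = -11*1 = -11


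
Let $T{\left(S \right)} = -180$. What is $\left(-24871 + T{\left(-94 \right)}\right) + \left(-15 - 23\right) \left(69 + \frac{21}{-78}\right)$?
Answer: $- \frac{359616}{13} \approx -27663.0$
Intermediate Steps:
$\left(-24871 + T{\left(-94 \right)}\right) + \left(-15 - 23\right) \left(69 + \frac{21}{-78}\right) = \left(-24871 - 180\right) + \left(-15 - 23\right) \left(69 + \frac{21}{-78}\right) = -25051 + \left(-15 - 23\right) \left(69 + 21 \left(- \frac{1}{78}\right)\right) = -25051 - 38 \left(69 - \frac{7}{26}\right) = -25051 - \frac{33953}{13} = - \frac{359616}{13}$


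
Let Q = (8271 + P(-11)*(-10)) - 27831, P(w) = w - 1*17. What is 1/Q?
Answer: -1/19280 ≈ -5.1867e-5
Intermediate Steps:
P(w) = -17 + w (P(w) = w - 17 = -17 + w)
Q = -19280 (Q = (8271 + (-17 - 11)*(-10)) - 27831 = (8271 - 28*(-10)) - 27831 = (8271 + 280) - 27831 = 8551 - 27831 = -19280)
1/Q = 1/(-19280) = -1/19280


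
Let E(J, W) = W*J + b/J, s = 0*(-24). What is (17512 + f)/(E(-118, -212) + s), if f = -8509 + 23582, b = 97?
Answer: 3845030/2951791 ≈ 1.3026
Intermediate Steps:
f = 15073
s = 0
E(J, W) = 97/J + J*W (E(J, W) = W*J + 97/J = J*W + 97/J = 97/J + J*W)
(17512 + f)/(E(-118, -212) + s) = (17512 + 15073)/((97/(-118) - 118*(-212)) + 0) = 32585/((97*(-1/118) + 25016) + 0) = 32585/((-97/118 + 25016) + 0) = 32585/(2951791/118 + 0) = 32585/(2951791/118) = 32585*(118/2951791) = 3845030/2951791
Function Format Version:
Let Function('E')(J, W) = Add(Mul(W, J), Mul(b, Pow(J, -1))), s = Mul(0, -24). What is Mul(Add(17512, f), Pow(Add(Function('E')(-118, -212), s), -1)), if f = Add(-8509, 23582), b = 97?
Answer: Rational(3845030, 2951791) ≈ 1.3026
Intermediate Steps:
f = 15073
s = 0
Function('E')(J, W) = Add(Mul(97, Pow(J, -1)), Mul(J, W)) (Function('E')(J, W) = Add(Mul(W, J), Mul(97, Pow(J, -1))) = Add(Mul(J, W), Mul(97, Pow(J, -1))) = Add(Mul(97, Pow(J, -1)), Mul(J, W)))
Mul(Add(17512, f), Pow(Add(Function('E')(-118, -212), s), -1)) = Mul(Add(17512, 15073), Pow(Add(Add(Mul(97, Pow(-118, -1)), Mul(-118, -212)), 0), -1)) = Mul(32585, Pow(Add(Add(Mul(97, Rational(-1, 118)), 25016), 0), -1)) = Mul(32585, Pow(Add(Add(Rational(-97, 118), 25016), 0), -1)) = Mul(32585, Pow(Add(Rational(2951791, 118), 0), -1)) = Mul(32585, Pow(Rational(2951791, 118), -1)) = Mul(32585, Rational(118, 2951791)) = Rational(3845030, 2951791)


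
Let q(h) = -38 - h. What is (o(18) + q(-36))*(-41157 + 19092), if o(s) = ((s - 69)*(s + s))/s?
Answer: 2294760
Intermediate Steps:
o(s) = -138 + 2*s (o(s) = ((-69 + s)*(2*s))/s = (2*s*(-69 + s))/s = -138 + 2*s)
(o(18) + q(-36))*(-41157 + 19092) = ((-138 + 2*18) + (-38 - 1*(-36)))*(-41157 + 19092) = ((-138 + 36) + (-38 + 36))*(-22065) = (-102 - 2)*(-22065) = -104*(-22065) = 2294760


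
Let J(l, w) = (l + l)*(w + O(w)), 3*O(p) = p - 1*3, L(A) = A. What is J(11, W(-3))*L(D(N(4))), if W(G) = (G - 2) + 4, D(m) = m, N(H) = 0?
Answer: 0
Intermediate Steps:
O(p) = -1 + p/3 (O(p) = (p - 1*3)/3 = (p - 3)/3 = (-3 + p)/3 = -1 + p/3)
W(G) = 2 + G (W(G) = (-2 + G) + 4 = 2 + G)
J(l, w) = 2*l*(-1 + 4*w/3) (J(l, w) = (l + l)*(w + (-1 + w/3)) = (2*l)*(-1 + 4*w/3) = 2*l*(-1 + 4*w/3))
J(11, W(-3))*L(D(N(4))) = ((2/3)*11*(-3 + 4*(2 - 3)))*0 = ((2/3)*11*(-3 + 4*(-1)))*0 = ((2/3)*11*(-3 - 4))*0 = ((2/3)*11*(-7))*0 = -154/3*0 = 0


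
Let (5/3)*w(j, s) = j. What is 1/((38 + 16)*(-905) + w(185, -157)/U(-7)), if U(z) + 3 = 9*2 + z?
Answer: -8/390849 ≈ -2.0468e-5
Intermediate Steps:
w(j, s) = 3*j/5
U(z) = 15 + z (U(z) = -3 + (9*2 + z) = -3 + (18 + z) = 15 + z)
1/((38 + 16)*(-905) + w(185, -157)/U(-7)) = 1/((38 + 16)*(-905) + ((⅗)*185)/(15 - 7)) = 1/(54*(-905) + 111/8) = 1/(-48870 + 111*(⅛)) = 1/(-48870 + 111/8) = 1/(-390849/8) = -8/390849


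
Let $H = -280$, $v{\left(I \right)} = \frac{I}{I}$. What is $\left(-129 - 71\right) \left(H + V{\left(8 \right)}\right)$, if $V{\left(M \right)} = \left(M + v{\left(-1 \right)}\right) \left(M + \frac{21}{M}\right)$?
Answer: $36875$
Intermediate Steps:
$v{\left(I \right)} = 1$
$V{\left(M \right)} = \left(1 + M\right) \left(M + \frac{21}{M}\right)$ ($V{\left(M \right)} = \left(M + 1\right) \left(M + \frac{21}{M}\right) = \left(1 + M\right) \left(M + \frac{21}{M}\right)$)
$\left(-129 - 71\right) \left(H + V{\left(8 \right)}\right) = \left(-129 - 71\right) \left(-280 + \left(21 + 8 + 8^{2} + \frac{21}{8}\right)\right) = \left(-129 - 71\right) \left(-280 + \left(21 + 8 + 64 + 21 \cdot \frac{1}{8}\right)\right) = - 200 \left(-280 + \left(21 + 8 + 64 + \frac{21}{8}\right)\right) = - 200 \left(-280 + \frac{765}{8}\right) = \left(-200\right) \left(- \frac{1475}{8}\right) = 36875$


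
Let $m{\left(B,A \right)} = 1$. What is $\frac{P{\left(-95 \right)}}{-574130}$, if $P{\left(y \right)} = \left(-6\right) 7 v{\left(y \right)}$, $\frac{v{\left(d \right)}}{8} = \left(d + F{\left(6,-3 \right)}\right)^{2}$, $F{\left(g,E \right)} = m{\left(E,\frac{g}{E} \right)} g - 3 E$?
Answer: $\frac{215040}{57413} \approx 3.7455$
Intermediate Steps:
$F{\left(g,E \right)} = g - 3 E$ ($F{\left(g,E \right)} = 1 g - 3 E = g - 3 E$)
$v{\left(d \right)} = 8 \left(15 + d\right)^{2}$ ($v{\left(d \right)} = 8 \left(d + \left(6 - -9\right)\right)^{2} = 8 \left(d + \left(6 + 9\right)\right)^{2} = 8 \left(d + 15\right)^{2} = 8 \left(15 + d\right)^{2}$)
$P{\left(y \right)} = - 336 \left(15 + y\right)^{2}$ ($P{\left(y \right)} = \left(-6\right) 7 \cdot 8 \left(15 + y\right)^{2} = - 42 \cdot 8 \left(15 + y\right)^{2} = - 336 \left(15 + y\right)^{2}$)
$\frac{P{\left(-95 \right)}}{-574130} = \frac{\left(-336\right) \left(15 - 95\right)^{2}}{-574130} = - 336 \left(-80\right)^{2} \left(- \frac{1}{574130}\right) = \left(-336\right) 6400 \left(- \frac{1}{574130}\right) = \left(-2150400\right) \left(- \frac{1}{574130}\right) = \frac{215040}{57413}$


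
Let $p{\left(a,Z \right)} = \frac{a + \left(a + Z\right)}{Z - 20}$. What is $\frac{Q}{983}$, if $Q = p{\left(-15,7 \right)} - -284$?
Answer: $\frac{3715}{12779} \approx 0.29071$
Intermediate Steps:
$p{\left(a,Z \right)} = \frac{Z + 2 a}{-20 + Z}$ ($p{\left(a,Z \right)} = \frac{a + \left(Z + a\right)}{-20 + Z} = \frac{Z + 2 a}{-20 + Z}$)
$Q = \frac{3715}{13}$ ($Q = \frac{7 + 2 \left(-15\right)}{-20 + 7} - -284 = \frac{7 - 30}{-13} + 284 = \left(- \frac{1}{13}\right) \left(-23\right) + 284 = \frac{23}{13} + 284 = \frac{3715}{13} \approx 285.77$)
$\frac{Q}{983} = \frac{3715}{13 \cdot 983} = \frac{3715}{13} \cdot \frac{1}{983} = \frac{3715}{12779}$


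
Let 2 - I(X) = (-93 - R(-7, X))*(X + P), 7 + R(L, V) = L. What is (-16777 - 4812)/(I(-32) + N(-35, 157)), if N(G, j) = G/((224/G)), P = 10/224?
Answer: 4835936/563809 ≈ 8.5773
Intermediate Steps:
P = 5/112 (P = 10*(1/224) = 5/112 ≈ 0.044643)
R(L, V) = -7 + L
N(G, j) = G²/224 (N(G, j) = G*(G/224) = G²/224)
I(X) = 619/112 + 79*X (I(X) = 2 - (-93 - (-7 - 7))*(X + 5/112) = 2 - (-93 - 1*(-14))*(5/112 + X) = 2 - (-93 + 14)*(5/112 + X) = 2 - (-79)*(5/112 + X) = 2 - (-395/112 - 79*X) = 2 + (395/112 + 79*X) = 619/112 + 79*X)
(-16777 - 4812)/(I(-32) + N(-35, 157)) = (-16777 - 4812)/((619/112 + 79*(-32)) + (1/224)*(-35)²) = -21589/((619/112 - 2528) + (1/224)*1225) = -21589/(-282517/112 + 175/32) = -21589/(-563809/224) = -21589*(-224/563809) = 4835936/563809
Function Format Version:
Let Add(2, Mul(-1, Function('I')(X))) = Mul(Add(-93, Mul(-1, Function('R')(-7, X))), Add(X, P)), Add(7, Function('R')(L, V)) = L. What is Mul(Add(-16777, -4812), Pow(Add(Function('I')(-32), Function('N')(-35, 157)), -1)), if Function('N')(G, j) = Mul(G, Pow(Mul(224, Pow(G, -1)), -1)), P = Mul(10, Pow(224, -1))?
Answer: Rational(4835936, 563809) ≈ 8.5773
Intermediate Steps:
P = Rational(5, 112) (P = Mul(10, Rational(1, 224)) = Rational(5, 112) ≈ 0.044643)
Function('R')(L, V) = Add(-7, L)
Function('N')(G, j) = Mul(Rational(1, 224), Pow(G, 2)) (Function('N')(G, j) = Mul(G, Mul(Rational(1, 224), G)) = Mul(Rational(1, 224), Pow(G, 2)))
Function('I')(X) = Add(Rational(619, 112), Mul(79, X)) (Function('I')(X) = Add(2, Mul(-1, Mul(Add(-93, Mul(-1, Add(-7, -7))), Add(X, Rational(5, 112))))) = Add(2, Mul(-1, Mul(Add(-93, Mul(-1, -14)), Add(Rational(5, 112), X)))) = Add(2, Mul(-1, Mul(Add(-93, 14), Add(Rational(5, 112), X)))) = Add(2, Mul(-1, Mul(-79, Add(Rational(5, 112), X)))) = Add(2, Mul(-1, Add(Rational(-395, 112), Mul(-79, X)))) = Add(2, Add(Rational(395, 112), Mul(79, X))) = Add(Rational(619, 112), Mul(79, X)))
Mul(Add(-16777, -4812), Pow(Add(Function('I')(-32), Function('N')(-35, 157)), -1)) = Mul(Add(-16777, -4812), Pow(Add(Add(Rational(619, 112), Mul(79, -32)), Mul(Rational(1, 224), Pow(-35, 2))), -1)) = Mul(-21589, Pow(Add(Add(Rational(619, 112), -2528), Mul(Rational(1, 224), 1225)), -1)) = Mul(-21589, Pow(Add(Rational(-282517, 112), Rational(175, 32)), -1)) = Mul(-21589, Pow(Rational(-563809, 224), -1)) = Mul(-21589, Rational(-224, 563809)) = Rational(4835936, 563809)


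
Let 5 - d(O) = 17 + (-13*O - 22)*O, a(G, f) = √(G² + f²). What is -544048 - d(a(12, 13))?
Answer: -548105 - 22*√313 ≈ -5.4849e+5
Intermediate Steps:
d(O) = -12 - O*(-22 - 13*O) (d(O) = 5 - (17 + (-13*O - 22)*O) = 5 - (17 + (-22 - 13*O)*O) = 5 - (17 + O*(-22 - 13*O)) = 5 + (-17 - O*(-22 - 13*O)) = -12 - O*(-22 - 13*O))
-544048 - d(a(12, 13)) = -544048 - (-12 + 13*(√(12² + 13²))² + 22*√(12² + 13²)) = -544048 - (-12 + 13*(√(144 + 169))² + 22*√(144 + 169)) = -544048 - (-12 + 13*(√313)² + 22*√313) = -544048 - (-12 + 13*313 + 22*√313) = -544048 - (-12 + 4069 + 22*√313) = -544048 - (4057 + 22*√313) = -544048 + (-4057 - 22*√313) = -548105 - 22*√313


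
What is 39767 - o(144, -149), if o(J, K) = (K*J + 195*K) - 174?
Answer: 90452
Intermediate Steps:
o(J, K) = -174 + 195*K + J*K (o(J, K) = (J*K + 195*K) - 174 = (195*K + J*K) - 174 = -174 + 195*K + J*K)
39767 - o(144, -149) = 39767 - (-174 + 195*(-149) + 144*(-149)) = 39767 - (-174 - 29055 - 21456) = 39767 - 1*(-50685) = 39767 + 50685 = 90452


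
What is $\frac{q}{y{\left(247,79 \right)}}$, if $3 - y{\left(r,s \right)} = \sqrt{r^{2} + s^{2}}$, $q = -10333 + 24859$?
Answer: $- \frac{43578}{67241} - \frac{72630 \sqrt{2690}}{67241} \approx -56.67$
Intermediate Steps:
$q = 14526$
$y{\left(r,s \right)} = 3 - \sqrt{r^{2} + s^{2}}$
$\frac{q}{y{\left(247,79 \right)}} = \frac{14526}{3 - \sqrt{247^{2} + 79^{2}}} = \frac{14526}{3 - \sqrt{61009 + 6241}} = \frac{14526}{3 - \sqrt{67250}} = \frac{14526}{3 - 5 \sqrt{2690}}$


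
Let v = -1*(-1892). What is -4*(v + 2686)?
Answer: -18312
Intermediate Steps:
v = 1892
-4*(v + 2686) = -4*(1892 + 2686) = -4*4578 = -18312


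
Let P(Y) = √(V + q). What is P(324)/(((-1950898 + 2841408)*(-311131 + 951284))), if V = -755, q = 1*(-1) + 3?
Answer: I*√753/570062648030 ≈ 4.8137e-11*I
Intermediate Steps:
q = 2 (q = -1 + 3 = 2)
P(Y) = I*√753 (P(Y) = √(-755 + 2) = √(-753) = I*√753)
P(324)/(((-1950898 + 2841408)*(-311131 + 951284))) = (I*√753)/(((-1950898 + 2841408)*(-311131 + 951284))) = (I*√753)/((890510*640153)) = (I*√753)/570062648030 = (I*√753)*(1/570062648030) = I*√753/570062648030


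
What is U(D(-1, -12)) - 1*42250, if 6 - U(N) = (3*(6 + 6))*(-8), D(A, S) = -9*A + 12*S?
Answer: -41956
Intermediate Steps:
U(N) = 294 (U(N) = 6 - 3*(6 + 6)*(-8) = 6 - 3*12*(-8) = 6 - 36*(-8) = 6 - 1*(-288) = 6 + 288 = 294)
U(D(-1, -12)) - 1*42250 = 294 - 1*42250 = 294 - 42250 = -41956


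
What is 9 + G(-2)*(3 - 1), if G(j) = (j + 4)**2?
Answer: 17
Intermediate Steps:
G(j) = (4 + j)**2
9 + G(-2)*(3 - 1) = 9 + (4 - 2)**2*(3 - 1) = 9 + 2**2*2 = 9 + 4*2 = 9 + 8 = 17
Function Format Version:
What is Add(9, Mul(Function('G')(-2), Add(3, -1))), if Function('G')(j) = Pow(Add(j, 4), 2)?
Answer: 17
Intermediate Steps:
Function('G')(j) = Pow(Add(4, j), 2)
Add(9, Mul(Function('G')(-2), Add(3, -1))) = Add(9, Mul(Pow(Add(4, -2), 2), Add(3, -1))) = Add(9, Mul(Pow(2, 2), 2)) = Add(9, Mul(4, 2)) = Add(9, 8) = 17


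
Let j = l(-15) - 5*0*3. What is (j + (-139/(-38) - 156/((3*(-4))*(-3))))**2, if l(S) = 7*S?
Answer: 145130209/12996 ≈ 11167.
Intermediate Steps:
j = -105 (j = 7*(-15) - 5*0*3 = -105 + 0*3 = -105 + 0 = -105)
(j + (-139/(-38) - 156/((3*(-4))*(-3))))**2 = (-105 + (-139/(-38) - 156/((3*(-4))*(-3))))**2 = (-105 + (-139*(-1/38) - 156/((-12*(-3)))))**2 = (-105 + (139/38 - 156/36))**2 = (-105 + (139/38 - 156*1/36))**2 = (-105 + (139/38 - 13/3))**2 = (-105 - 77/114)**2 = (-12047/114)**2 = 145130209/12996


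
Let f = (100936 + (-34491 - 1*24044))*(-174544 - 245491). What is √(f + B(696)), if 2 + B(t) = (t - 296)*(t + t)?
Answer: I*√17809347237 ≈ 1.3345e+5*I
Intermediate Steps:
B(t) = -2 + 2*t*(-296 + t) (B(t) = -2 + (t - 296)*(t + t) = -2 + (-296 + t)*(2*t) = -2 + 2*t*(-296 + t))
f = -17809904035 (f = (100936 + (-34491 - 24044))*(-420035) = (100936 - 58535)*(-420035) = 42401*(-420035) = -17809904035)
√(f + B(696)) = √(-17809904035 + (-2 - 592*696 + 2*696²)) = √(-17809904035 + (-2 - 412032 + 2*484416)) = √(-17809904035 + (-2 - 412032 + 968832)) = √(-17809904035 + 556798) = √(-17809347237) = I*√17809347237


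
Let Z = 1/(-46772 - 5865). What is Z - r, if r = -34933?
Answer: 1838768320/52637 ≈ 34933.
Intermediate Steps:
Z = -1/52637 (Z = 1/(-52637) = -1/52637 ≈ -1.8998e-5)
Z - r = -1/52637 - 1*(-34933) = -1/52637 + 34933 = 1838768320/52637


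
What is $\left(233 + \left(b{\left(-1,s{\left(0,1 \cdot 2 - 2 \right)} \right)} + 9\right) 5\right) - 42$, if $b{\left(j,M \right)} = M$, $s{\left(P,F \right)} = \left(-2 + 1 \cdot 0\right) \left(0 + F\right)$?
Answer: $236$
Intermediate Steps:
$s{\left(P,F \right)} = - 2 F$ ($s{\left(P,F \right)} = \left(-2 + 0\right) F = - 2 F$)
$\left(233 + \left(b{\left(-1,s{\left(0,1 \cdot 2 - 2 \right)} \right)} + 9\right) 5\right) - 42 = \left(233 + \left(- 2 \left(1 \cdot 2 - 2\right) + 9\right) 5\right) - 42 = \left(233 + \left(- 2 \left(2 - 2\right) + 9\right) 5\right) - 42 = \left(233 + \left(\left(-2\right) 0 + 9\right) 5\right) - 42 = \left(233 + \left(0 + 9\right) 5\right) - 42 = \left(233 + 9 \cdot 5\right) - 42 = \left(233 + 45\right) - 42 = 278 - 42 = 236$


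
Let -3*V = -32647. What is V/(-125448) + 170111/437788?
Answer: 12431947337/41189721768 ≈ 0.30182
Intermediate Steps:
V = 32647/3 (V = -⅓*(-32647) = 32647/3 ≈ 10882.)
V/(-125448) + 170111/437788 = (32647/3)/(-125448) + 170111/437788 = (32647/3)*(-1/125448) + 170111*(1/437788) = -32647/376344 + 170111/437788 = 12431947337/41189721768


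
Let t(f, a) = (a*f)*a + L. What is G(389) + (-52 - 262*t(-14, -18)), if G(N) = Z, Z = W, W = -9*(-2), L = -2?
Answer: 1188922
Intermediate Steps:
t(f, a) = -2 + f*a² (t(f, a) = (a*f)*a - 2 = f*a² - 2 = -2 + f*a²)
W = 18
Z = 18
G(N) = 18
G(389) + (-52 - 262*t(-14, -18)) = 18 + (-52 - 262*(-2 - 14*(-18)²)) = 18 + (-52 - 262*(-2 - 14*324)) = 18 + (-52 - 262*(-2 - 4536)) = 18 + (-52 - 262*(-4538)) = 18 + (-52 + 1188956) = 18 + 1188904 = 1188922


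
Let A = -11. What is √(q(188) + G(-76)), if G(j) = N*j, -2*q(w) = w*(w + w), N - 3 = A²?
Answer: 4*I*√2798 ≈ 211.58*I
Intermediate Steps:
N = 124 (N = 3 + (-11)² = 3 + 121 = 124)
q(w) = -w² (q(w) = -w*(w + w)/2 = -w*2*w/2 = -w²)
G(j) = 124*j
√(q(188) + G(-76)) = √(-1*188² + 124*(-76)) = √(-1*35344 - 9424) = √(-35344 - 9424) = √(-44768) = 4*I*√2798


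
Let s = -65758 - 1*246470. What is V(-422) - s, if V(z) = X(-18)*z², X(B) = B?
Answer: -2893284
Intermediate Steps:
V(z) = -18*z²
s = -312228 (s = -65758 - 246470 = -312228)
V(-422) - s = -18*(-422)² - 1*(-312228) = -18*178084 + 312228 = -3205512 + 312228 = -2893284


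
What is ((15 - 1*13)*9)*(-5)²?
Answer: 450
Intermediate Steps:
((15 - 1*13)*9)*(-5)² = ((15 - 13)*9)*25 = (2*9)*25 = 18*25 = 450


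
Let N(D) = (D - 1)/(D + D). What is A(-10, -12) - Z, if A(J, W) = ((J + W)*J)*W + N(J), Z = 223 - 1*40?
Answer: -56449/20 ≈ -2822.4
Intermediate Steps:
Z = 183 (Z = 223 - 40 = 183)
N(D) = (-1 + D)/(2*D) (N(D) = (-1 + D)/((2*D)) = (-1 + D)*(1/(2*D)) = (-1 + D)/(2*D))
A(J, W) = (-1 + J)/(2*J) + J*W*(J + W) (A(J, W) = ((J + W)*J)*W + (-1 + J)/(2*J) = (J*(J + W))*W + (-1 + J)/(2*J) = J*W*(J + W) + (-1 + J)/(2*J) = (-1 + J)/(2*J) + J*W*(J + W))
A(-10, -12) - Z = (½)*(-1 - 10 + 2*(-12)*(-10)²*(-10 - 12))/(-10) - 1*183 = (½)*(-⅒)*(-1 - 10 + 2*(-12)*100*(-22)) - 183 = (½)*(-⅒)*(-1 - 10 + 52800) - 183 = (½)*(-⅒)*52789 - 183 = -52789/20 - 183 = -56449/20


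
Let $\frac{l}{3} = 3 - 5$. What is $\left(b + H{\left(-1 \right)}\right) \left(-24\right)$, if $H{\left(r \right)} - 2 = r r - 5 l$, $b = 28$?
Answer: $-1464$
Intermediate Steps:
$l = -6$ ($l = 3 \left(3 - 5\right) = 3 \left(-2\right) = -6$)
$H{\left(r \right)} = 32 + r^{2}$ ($H{\left(r \right)} = 2 + \left(r r - -30\right) = 2 + \left(r^{2} + 30\right) = 2 + \left(30 + r^{2}\right) = 32 + r^{2}$)
$\left(b + H{\left(-1 \right)}\right) \left(-24\right) = \left(28 + \left(32 + \left(-1\right)^{2}\right)\right) \left(-24\right) = \left(28 + \left(32 + 1\right)\right) \left(-24\right) = \left(28 + 33\right) \left(-24\right) = 61 \left(-24\right) = -1464$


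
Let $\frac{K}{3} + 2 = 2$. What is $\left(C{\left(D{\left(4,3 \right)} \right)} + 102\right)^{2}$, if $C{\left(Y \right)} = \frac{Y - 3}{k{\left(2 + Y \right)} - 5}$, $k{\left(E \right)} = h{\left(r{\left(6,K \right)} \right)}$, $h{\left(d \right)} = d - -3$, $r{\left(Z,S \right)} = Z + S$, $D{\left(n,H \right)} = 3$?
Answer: $10404$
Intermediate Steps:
$K = 0$ ($K = -6 + 3 \cdot 2 = -6 + 6 = 0$)
$r{\left(Z,S \right)} = S + Z$
$h{\left(d \right)} = 3 + d$ ($h{\left(d \right)} = d + 3 = 3 + d$)
$k{\left(E \right)} = 9$ ($k{\left(E \right)} = 3 + \left(0 + 6\right) = 3 + 6 = 9$)
$C{\left(Y \right)} = - \frac{3}{4} + \frac{Y}{4}$ ($C{\left(Y \right)} = \frac{Y - 3}{9 - 5} = \frac{-3 + Y}{4} = \left(-3 + Y\right) \frac{1}{4} = - \frac{3}{4} + \frac{Y}{4}$)
$\left(C{\left(D{\left(4,3 \right)} \right)} + 102\right)^{2} = \left(\left(- \frac{3}{4} + \frac{1}{4} \cdot 3\right) + 102\right)^{2} = \left(\left(- \frac{3}{4} + \frac{3}{4}\right) + 102\right)^{2} = \left(0 + 102\right)^{2} = 102^{2} = 10404$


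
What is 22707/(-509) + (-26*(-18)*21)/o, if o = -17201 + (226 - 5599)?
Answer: -258795135/5745083 ≈ -45.046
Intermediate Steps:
o = -22574 (o = -17201 - 5373 = -22574)
22707/(-509) + (-26*(-18)*21)/o = 22707/(-509) + (-26*(-18)*21)/(-22574) = 22707*(-1/509) + (468*21)*(-1/22574) = -22707/509 + 9828*(-1/22574) = -22707/509 - 4914/11287 = -258795135/5745083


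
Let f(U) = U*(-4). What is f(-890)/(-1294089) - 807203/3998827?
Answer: -1058828347187/5174838033603 ≈ -0.20461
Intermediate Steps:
f(U) = -4*U
f(-890)/(-1294089) - 807203/3998827 = -4*(-890)/(-1294089) - 807203/3998827 = 3560*(-1/1294089) - 807203*1/3998827 = -3560/1294089 - 807203/3998827 = -1058828347187/5174838033603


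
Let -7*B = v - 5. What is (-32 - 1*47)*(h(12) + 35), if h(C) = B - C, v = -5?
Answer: -13509/7 ≈ -1929.9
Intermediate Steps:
B = 10/7 (B = -(-5 - 5)/7 = -⅐*(-10) = 10/7 ≈ 1.4286)
h(C) = 10/7 - C
(-32 - 1*47)*(h(12) + 35) = (-32 - 1*47)*((10/7 - 1*12) + 35) = (-32 - 47)*((10/7 - 12) + 35) = -79*(-74/7 + 35) = -79*171/7 = -13509/7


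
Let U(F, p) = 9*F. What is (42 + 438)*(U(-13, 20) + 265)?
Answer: 71040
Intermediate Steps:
(42 + 438)*(U(-13, 20) + 265) = (42 + 438)*(9*(-13) + 265) = 480*(-117 + 265) = 480*148 = 71040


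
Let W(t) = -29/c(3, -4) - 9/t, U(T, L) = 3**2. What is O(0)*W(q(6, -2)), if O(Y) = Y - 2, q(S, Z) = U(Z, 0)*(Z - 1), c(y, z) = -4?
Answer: -91/6 ≈ -15.167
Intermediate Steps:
U(T, L) = 9
q(S, Z) = -9 + 9*Z (q(S, Z) = 9*(Z - 1) = 9*(-1 + Z) = -9 + 9*Z)
W(t) = 29/4 - 9/t (W(t) = -29/(-4) - 9/t = -29*(-1/4) - 9/t = 29/4 - 9/t)
O(Y) = -2 + Y
O(0)*W(q(6, -2)) = (-2 + 0)*(29/4 - 9/(-9 + 9*(-2))) = -2*(29/4 - 9/(-9 - 18)) = -2*(29/4 - 9/(-27)) = -2*(29/4 - 9*(-1/27)) = -2*(29/4 + 1/3) = -2*91/12 = -91/6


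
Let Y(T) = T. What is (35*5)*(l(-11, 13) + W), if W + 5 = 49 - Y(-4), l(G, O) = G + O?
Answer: 8750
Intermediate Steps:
W = 48 (W = -5 + (49 - 1*(-4)) = -5 + (49 + 4) = -5 + 53 = 48)
(35*5)*(l(-11, 13) + W) = (35*5)*((-11 + 13) + 48) = 175*(2 + 48) = 175*50 = 8750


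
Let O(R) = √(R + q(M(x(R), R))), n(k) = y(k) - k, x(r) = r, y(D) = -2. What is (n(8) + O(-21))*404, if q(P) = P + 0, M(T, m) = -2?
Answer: -4040 + 404*I*√23 ≈ -4040.0 + 1937.5*I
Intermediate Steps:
q(P) = P
n(k) = -2 - k
O(R) = √(-2 + R) (O(R) = √(R - 2) = √(-2 + R))
(n(8) + O(-21))*404 = ((-2 - 1*8) + √(-2 - 21))*404 = ((-2 - 8) + √(-23))*404 = (-10 + I*√23)*404 = -4040 + 404*I*√23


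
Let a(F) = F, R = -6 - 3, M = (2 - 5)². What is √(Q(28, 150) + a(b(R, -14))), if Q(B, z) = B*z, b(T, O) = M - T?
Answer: √4218 ≈ 64.946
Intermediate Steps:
M = 9 (M = (-3)² = 9)
R = -9
b(T, O) = 9 - T
√(Q(28, 150) + a(b(R, -14))) = √(28*150 + (9 - 1*(-9))) = √(4200 + (9 + 9)) = √(4200 + 18) = √4218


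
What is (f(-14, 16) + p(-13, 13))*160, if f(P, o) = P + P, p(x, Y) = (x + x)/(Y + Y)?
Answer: -4640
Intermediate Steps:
p(x, Y) = x/Y (p(x, Y) = (2*x)/((2*Y)) = (2*x)*(1/(2*Y)) = x/Y)
f(P, o) = 2*P
(f(-14, 16) + p(-13, 13))*160 = (2*(-14) - 13/13)*160 = (-28 - 13*1/13)*160 = (-28 - 1)*160 = -29*160 = -4640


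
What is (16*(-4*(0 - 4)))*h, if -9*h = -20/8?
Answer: 640/9 ≈ 71.111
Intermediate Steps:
h = 5/18 (h = -(-20)/(9*8) = -⅑*(-5/2) = 5/18 ≈ 0.27778)
(16*(-4*(0 - 4)))*h = (16*(-4*(0 - 4)))*(5/18) = (16*(-4*(-4)))*(5/18) = (16*16)*(5/18) = 256*(5/18) = 640/9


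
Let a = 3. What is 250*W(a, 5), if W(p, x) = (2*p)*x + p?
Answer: 8250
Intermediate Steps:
W(p, x) = p + 2*p*x (W(p, x) = 2*p*x + p = p + 2*p*x)
250*W(a, 5) = 250*(3*(1 + 2*5)) = 250*(3*(1 + 10)) = 250*(3*11) = 250*33 = 8250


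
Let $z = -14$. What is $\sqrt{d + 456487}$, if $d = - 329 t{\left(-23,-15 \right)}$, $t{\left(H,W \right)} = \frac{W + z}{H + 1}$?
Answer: $\frac{3 \sqrt{24525534}}{22} \approx 675.32$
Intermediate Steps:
$t{\left(H,W \right)} = \frac{-14 + W}{1 + H}$ ($t{\left(H,W \right)} = \frac{W - 14}{H + 1} = \frac{-14 + W}{1 + H}$)
$d = - \frac{9541}{22}$ ($d = - 329 \frac{-14 - 15}{1 - 23} = - 329 \frac{1}{-22} \left(-29\right) = - 329 \left(\left(- \frac{1}{22}\right) \left(-29\right)\right) = \left(-329\right) \frac{29}{22} = - \frac{9541}{22} \approx -433.68$)
$\sqrt{d + 456487} = \sqrt{- \frac{9541}{22} + 456487} = \sqrt{\frac{10033173}{22}} = \frac{3 \sqrt{24525534}}{22}$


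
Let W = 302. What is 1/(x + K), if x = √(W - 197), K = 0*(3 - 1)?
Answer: √105/105 ≈ 0.097590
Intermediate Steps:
K = 0 (K = 0*2 = 0)
x = √105 (x = √(302 - 197) = √105 ≈ 10.247)
1/(x + K) = 1/(√105 + 0) = 1/(√105) = √105/105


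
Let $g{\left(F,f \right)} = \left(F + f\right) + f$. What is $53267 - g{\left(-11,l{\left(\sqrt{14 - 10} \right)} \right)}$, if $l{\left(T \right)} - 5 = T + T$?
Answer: $53260$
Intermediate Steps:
$l{\left(T \right)} = 5 + 2 T$ ($l{\left(T \right)} = 5 + \left(T + T\right) = 5 + 2 T$)
$g{\left(F,f \right)} = F + 2 f$
$53267 - g{\left(-11,l{\left(\sqrt{14 - 10} \right)} \right)} = 53267 - \left(-11 + 2 \left(5 + 2 \sqrt{14 - 10}\right)\right) = 53267 - \left(-11 + 2 \left(5 + 2 \sqrt{4}\right)\right) = 53267 - \left(-11 + 2 \left(5 + 2 \cdot 2\right)\right) = 53267 - \left(-11 + 2 \left(5 + 4\right)\right) = 53267 - \left(-11 + 2 \cdot 9\right) = 53267 - \left(-11 + 18\right) = 53267 - 7 = 53260$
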